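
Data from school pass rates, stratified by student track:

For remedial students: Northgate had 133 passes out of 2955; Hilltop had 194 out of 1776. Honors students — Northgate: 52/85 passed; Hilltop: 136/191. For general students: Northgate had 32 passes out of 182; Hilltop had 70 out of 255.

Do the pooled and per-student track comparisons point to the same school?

Yes

Remedial: Northgate 133/2955 = 4.5%, Hilltop 194/1776 = 10.9% → Hilltop
Honors: Northgate 52/85 = 61.2%, Hilltop 136/191 = 71.2% → Hilltop
General: Northgate 32/182 = 17.6%, Hilltop 70/255 = 27.5% → Hilltop
Overall: Northgate 217/3222 = 6.7%, Hilltop 400/2222 = 18.0% → Hilltop
Hilltop wins overall and in every student group — no reversal.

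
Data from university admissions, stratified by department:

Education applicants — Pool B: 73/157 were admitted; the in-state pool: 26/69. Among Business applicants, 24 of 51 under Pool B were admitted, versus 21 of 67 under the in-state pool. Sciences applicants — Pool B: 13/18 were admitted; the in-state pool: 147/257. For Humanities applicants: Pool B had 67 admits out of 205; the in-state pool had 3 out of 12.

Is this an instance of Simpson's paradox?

Education: Pool B 73/157 = 46.5%, the in-state pool 26/69 = 37.7% → Pool B
Business: Pool B 24/51 = 47.1%, the in-state pool 21/67 = 31.3% → Pool B
Sciences: Pool B 13/18 = 72.2%, the in-state pool 147/257 = 57.2% → Pool B
Humanities: Pool B 67/205 = 32.7%, the in-state pool 3/12 = 25.0% → Pool B
Overall: Pool B 177/431 = 41.1%, the in-state pool 197/405 = 48.6% → the in-state pool
Pool B wins each department group but the in-state pool wins overall — the comparison reverses. Pool B's applicants skew toward Humanities, which has a lower base rate.

Yes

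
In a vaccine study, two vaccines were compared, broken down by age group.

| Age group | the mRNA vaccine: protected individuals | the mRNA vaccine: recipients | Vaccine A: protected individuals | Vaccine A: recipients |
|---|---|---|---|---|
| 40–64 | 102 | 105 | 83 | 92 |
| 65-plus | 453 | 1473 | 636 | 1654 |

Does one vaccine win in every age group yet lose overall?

No

40–64: the mRNA vaccine 102/105 = 97.1%, Vaccine A 83/92 = 90.2% → the mRNA vaccine
65-plus: the mRNA vaccine 453/1473 = 30.8%, Vaccine A 636/1654 = 38.5% → Vaccine A
Overall: the mRNA vaccine 555/1578 = 35.2%, Vaccine A 719/1746 = 41.2% → Vaccine A
Neither sweeps: the mRNA vaccine wins 1 of 2 groups, Vaccine A wins 1. Vaccine A wins overall but not every group — no Simpson reversal.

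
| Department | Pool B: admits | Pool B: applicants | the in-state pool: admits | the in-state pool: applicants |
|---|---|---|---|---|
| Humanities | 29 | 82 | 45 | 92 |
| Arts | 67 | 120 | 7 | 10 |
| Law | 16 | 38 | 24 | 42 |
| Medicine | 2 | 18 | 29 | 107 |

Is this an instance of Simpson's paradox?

Humanities: Pool B 29/82 = 35.4%, the in-state pool 45/92 = 48.9% → the in-state pool
Arts: Pool B 67/120 = 55.8%, the in-state pool 7/10 = 70.0% → the in-state pool
Law: Pool B 16/38 = 42.1%, the in-state pool 24/42 = 57.1% → the in-state pool
Medicine: Pool B 2/18 = 11.1%, the in-state pool 29/107 = 27.1% → the in-state pool
Overall: Pool B 114/258 = 44.2%, the in-state pool 105/251 = 41.8% → Pool B
The in-state pool wins each department group but Pool B wins overall — the comparison reverses. The in-state pool's applicants skew toward Medicine, which has a lower base rate.

Yes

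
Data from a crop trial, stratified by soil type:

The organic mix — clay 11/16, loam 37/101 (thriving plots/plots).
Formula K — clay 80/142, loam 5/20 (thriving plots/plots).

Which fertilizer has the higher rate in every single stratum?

the organic mix

Clay: the organic mix 11/16 = 68.8%, Formula K 80/142 = 56.3% → the organic mix
Loam: the organic mix 37/101 = 36.6%, Formula K 5/20 = 25.0% → the organic mix
The organic mix has the higher rate in both groups.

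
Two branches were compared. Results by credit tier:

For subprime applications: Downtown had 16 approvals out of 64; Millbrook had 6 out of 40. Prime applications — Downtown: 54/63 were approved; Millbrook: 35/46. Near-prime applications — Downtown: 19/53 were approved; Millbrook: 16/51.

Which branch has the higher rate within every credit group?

Subprime: Downtown 16/64 = 25.0%, Millbrook 6/40 = 15.0% → Downtown
Prime: Downtown 54/63 = 85.7%, Millbrook 35/46 = 76.1% → Downtown
Near-prime: Downtown 19/53 = 35.8%, Millbrook 16/51 = 31.4% → Downtown
Downtown has the higher rate in all 3 groups.

Downtown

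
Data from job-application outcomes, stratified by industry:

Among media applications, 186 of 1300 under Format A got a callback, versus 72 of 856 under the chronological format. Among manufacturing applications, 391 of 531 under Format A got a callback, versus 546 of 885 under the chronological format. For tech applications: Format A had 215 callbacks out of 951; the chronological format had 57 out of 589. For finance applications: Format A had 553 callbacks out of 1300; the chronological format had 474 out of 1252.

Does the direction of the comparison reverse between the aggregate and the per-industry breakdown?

Media: Format A 186/1300 = 14.3%, the chronological format 72/856 = 8.4% → Format A
Manufacturing: Format A 391/531 = 73.6%, the chronological format 546/885 = 61.7% → Format A
Tech: Format A 215/951 = 22.6%, the chronological format 57/589 = 9.7% → Format A
Finance: Format A 553/1300 = 42.5%, the chronological format 474/1252 = 37.9% → Format A
Overall: Format A 1345/4082 = 32.9%, the chronological format 1149/3582 = 32.1% → Format A
Format A wins overall and in every industry group — no reversal.

No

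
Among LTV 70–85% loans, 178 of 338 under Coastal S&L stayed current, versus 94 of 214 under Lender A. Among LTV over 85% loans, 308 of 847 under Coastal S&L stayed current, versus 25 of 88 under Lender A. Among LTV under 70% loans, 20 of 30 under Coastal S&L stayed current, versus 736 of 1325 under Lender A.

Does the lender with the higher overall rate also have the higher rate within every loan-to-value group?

No

LTV 70–85%: Coastal S&L 178/338 = 52.7%, Lender A 94/214 = 43.9% → Coastal S&L
LTV over 85%: Coastal S&L 308/847 = 36.4%, Lender A 25/88 = 28.4% → Coastal S&L
LTV under 70%: Coastal S&L 20/30 = 66.7%, Lender A 736/1325 = 55.5% → Coastal S&L
Overall: Coastal S&L 506/1215 = 41.6%, Lender A 855/1627 = 52.6% → Lender A
Coastal S&L wins each loan-to-value group but Lender A wins overall — the comparison reverses. Coastal S&L's loans skew toward LTV over 85%, which has a lower base rate.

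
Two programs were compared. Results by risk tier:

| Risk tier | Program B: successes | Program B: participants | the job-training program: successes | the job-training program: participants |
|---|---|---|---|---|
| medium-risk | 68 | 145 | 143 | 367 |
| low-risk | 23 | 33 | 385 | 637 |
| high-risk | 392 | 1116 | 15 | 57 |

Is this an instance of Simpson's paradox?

Medium-risk: Program B 68/145 = 46.9%, the job-training program 143/367 = 39.0% → Program B
Low-risk: Program B 23/33 = 69.7%, the job-training program 385/637 = 60.4% → Program B
High-risk: Program B 392/1116 = 35.1%, the job-training program 15/57 = 26.3% → Program B
Overall: Program B 483/1294 = 37.3%, the job-training program 543/1061 = 51.2% → the job-training program
Program B wins each risk group but the job-training program wins overall — the comparison reverses. Program B's participants skew toward high-risk, which has a lower base rate.

Yes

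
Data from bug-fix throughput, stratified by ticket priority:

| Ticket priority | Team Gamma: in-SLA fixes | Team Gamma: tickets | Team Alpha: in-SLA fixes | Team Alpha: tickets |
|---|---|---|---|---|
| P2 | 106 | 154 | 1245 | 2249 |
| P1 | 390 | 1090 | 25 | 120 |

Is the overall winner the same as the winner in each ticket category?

P2: Team Gamma 106/154 = 68.8%, Team Alpha 1245/2249 = 55.4% → Team Gamma
P1: Team Gamma 390/1090 = 35.8%, Team Alpha 25/120 = 20.8% → Team Gamma
Overall: Team Gamma 496/1244 = 39.9%, Team Alpha 1270/2369 = 53.6% → Team Alpha
Team Gamma wins each ticket group but Team Alpha wins overall — the comparison reverses. Team Gamma's tickets skew toward P1, which has a lower base rate.

No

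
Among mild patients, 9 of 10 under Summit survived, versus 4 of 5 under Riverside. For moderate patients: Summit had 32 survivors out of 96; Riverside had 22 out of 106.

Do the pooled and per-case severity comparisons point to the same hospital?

Mild: Summit 9/10 = 90.0%, Riverside 4/5 = 80.0% → Summit
Moderate: Summit 32/96 = 33.3%, Riverside 22/106 = 20.8% → Summit
Overall: Summit 41/106 = 38.7%, Riverside 26/111 = 23.4% → Summit
Summit wins overall and in every case group — no reversal.

Yes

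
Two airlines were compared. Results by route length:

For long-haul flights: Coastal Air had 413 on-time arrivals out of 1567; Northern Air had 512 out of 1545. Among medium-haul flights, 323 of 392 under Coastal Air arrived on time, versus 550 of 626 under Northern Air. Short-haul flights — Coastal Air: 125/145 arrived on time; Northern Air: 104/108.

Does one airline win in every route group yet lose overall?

Long-haul: Coastal Air 413/1567 = 26.4%, Northern Air 512/1545 = 33.1% → Northern Air
Medium-haul: Coastal Air 323/392 = 82.4%, Northern Air 550/626 = 87.9% → Northern Air
Short-haul: Coastal Air 125/145 = 86.2%, Northern Air 104/108 = 96.3% → Northern Air
Overall: Coastal Air 861/2104 = 40.9%, Northern Air 1166/2279 = 51.2% → Northern Air
Northern Air wins overall and in every route group — no reversal.

No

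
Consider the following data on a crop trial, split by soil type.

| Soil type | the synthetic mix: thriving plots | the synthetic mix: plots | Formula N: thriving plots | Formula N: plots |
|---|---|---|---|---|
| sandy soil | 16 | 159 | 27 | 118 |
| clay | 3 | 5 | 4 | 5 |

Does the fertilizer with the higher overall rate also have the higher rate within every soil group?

Yes

Sandy soil: the synthetic mix 16/159 = 10.1%, Formula N 27/118 = 22.9% → Formula N
Clay: the synthetic mix 3/5 = 60.0%, Formula N 4/5 = 80.0% → Formula N
Overall: the synthetic mix 19/164 = 11.6%, Formula N 31/123 = 25.2% → Formula N
Formula N wins overall and in every soil group — no reversal.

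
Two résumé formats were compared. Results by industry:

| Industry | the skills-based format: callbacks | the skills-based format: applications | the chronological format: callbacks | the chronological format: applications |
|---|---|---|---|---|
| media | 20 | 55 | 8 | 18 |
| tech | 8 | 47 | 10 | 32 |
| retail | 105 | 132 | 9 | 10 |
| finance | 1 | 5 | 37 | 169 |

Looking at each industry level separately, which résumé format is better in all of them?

the chronological format

Media: the skills-based format 20/55 = 36.4%, the chronological format 8/18 = 44.4% → the chronological format
Tech: the skills-based format 8/47 = 17.0%, the chronological format 10/32 = 31.2% → the chronological format
Retail: the skills-based format 105/132 = 79.5%, the chronological format 9/10 = 90.0% → the chronological format
Finance: the skills-based format 1/5 = 20.0%, the chronological format 37/169 = 21.9% → the chronological format
The chronological format has the higher rate in all 4 groups.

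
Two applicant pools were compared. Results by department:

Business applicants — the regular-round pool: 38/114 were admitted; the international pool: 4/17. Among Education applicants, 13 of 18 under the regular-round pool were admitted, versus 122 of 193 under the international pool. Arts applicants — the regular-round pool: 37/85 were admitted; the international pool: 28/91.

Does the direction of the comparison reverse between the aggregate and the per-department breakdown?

Yes

Business: the regular-round pool 38/114 = 33.3%, the international pool 4/17 = 23.5% → the regular-round pool
Education: the regular-round pool 13/18 = 72.2%, the international pool 122/193 = 63.2% → the regular-round pool
Arts: the regular-round pool 37/85 = 43.5%, the international pool 28/91 = 30.8% → the regular-round pool
Overall: the regular-round pool 88/217 = 40.6%, the international pool 154/301 = 51.2% → the international pool
The regular-round pool wins each department group but the international pool wins overall — the comparison reverses. The regular-round pool's applicants skew toward Business, which has a lower base rate.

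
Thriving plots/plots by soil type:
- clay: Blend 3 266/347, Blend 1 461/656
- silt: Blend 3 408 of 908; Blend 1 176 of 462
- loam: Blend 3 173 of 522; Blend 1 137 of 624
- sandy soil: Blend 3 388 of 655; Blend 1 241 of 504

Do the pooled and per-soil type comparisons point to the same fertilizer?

Clay: Blend 3 266/347 = 76.7%, Blend 1 461/656 = 70.3% → Blend 3
Silt: Blend 3 408/908 = 44.9%, Blend 1 176/462 = 38.1% → Blend 3
Loam: Blend 3 173/522 = 33.1%, Blend 1 137/624 = 22.0% → Blend 3
Sandy soil: Blend 3 388/655 = 59.2%, Blend 1 241/504 = 47.8% → Blend 3
Overall: Blend 3 1235/2432 = 50.8%, Blend 1 1015/2246 = 45.2% → Blend 3
Blend 3 wins overall and in every soil group — no reversal.

Yes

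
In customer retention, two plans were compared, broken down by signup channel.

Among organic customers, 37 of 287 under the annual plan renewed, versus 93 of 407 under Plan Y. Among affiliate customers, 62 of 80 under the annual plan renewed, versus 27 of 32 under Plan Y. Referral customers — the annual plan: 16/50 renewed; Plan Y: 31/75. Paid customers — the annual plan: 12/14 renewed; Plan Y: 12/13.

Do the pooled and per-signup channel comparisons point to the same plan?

Organic: the annual plan 37/287 = 12.9%, Plan Y 93/407 = 22.9% → Plan Y
Affiliate: the annual plan 62/80 = 77.5%, Plan Y 27/32 = 84.4% → Plan Y
Referral: the annual plan 16/50 = 32.0%, Plan Y 31/75 = 41.3% → Plan Y
Paid: the annual plan 12/14 = 85.7%, Plan Y 12/13 = 92.3% → Plan Y
Overall: the annual plan 127/431 = 29.5%, Plan Y 163/527 = 30.9% → Plan Y
Plan Y wins overall and in every signup group — no reversal.

Yes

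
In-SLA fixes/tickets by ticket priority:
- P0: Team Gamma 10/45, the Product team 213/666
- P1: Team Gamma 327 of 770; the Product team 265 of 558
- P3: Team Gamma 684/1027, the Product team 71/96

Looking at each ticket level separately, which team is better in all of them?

the Product team

P0: Team Gamma 10/45 = 22.2%, the Product team 213/666 = 32.0% → the Product team
P1: Team Gamma 327/770 = 42.5%, the Product team 265/558 = 47.5% → the Product team
P3: Team Gamma 684/1027 = 66.6%, the Product team 71/96 = 74.0% → the Product team
The Product team has the higher rate in all 3 groups.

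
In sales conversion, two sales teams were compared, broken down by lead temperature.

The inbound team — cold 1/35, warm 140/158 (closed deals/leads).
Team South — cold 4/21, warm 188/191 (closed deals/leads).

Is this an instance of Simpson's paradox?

No

Cold: the inbound team 1/35 = 2.9%, Team South 4/21 = 19.0% → Team South
Warm: the inbound team 140/158 = 88.6%, Team South 188/191 = 98.4% → Team South
Overall: the inbound team 141/193 = 73.1%, Team South 192/212 = 90.6% → Team South
Team South wins overall and in every lead group — no reversal.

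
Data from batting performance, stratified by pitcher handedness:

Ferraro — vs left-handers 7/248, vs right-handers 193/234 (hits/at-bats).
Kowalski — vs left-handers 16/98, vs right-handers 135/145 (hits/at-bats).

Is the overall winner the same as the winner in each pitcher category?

Vs left-handers: Ferraro 7/248 = 2.8%, Kowalski 16/98 = 16.3% → Kowalski
Vs right-handers: Ferraro 193/234 = 82.5%, Kowalski 135/145 = 93.1% → Kowalski
Overall: Ferraro 200/482 = 41.5%, Kowalski 151/243 = 62.1% → Kowalski
Kowalski wins overall and in every pitcher group — no reversal.

Yes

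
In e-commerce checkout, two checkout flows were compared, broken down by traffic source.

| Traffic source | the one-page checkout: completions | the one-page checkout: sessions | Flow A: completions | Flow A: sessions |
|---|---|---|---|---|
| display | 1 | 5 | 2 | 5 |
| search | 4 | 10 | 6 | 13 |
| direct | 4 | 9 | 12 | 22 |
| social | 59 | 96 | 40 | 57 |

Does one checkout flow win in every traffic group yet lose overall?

Display: the one-page checkout 1/5 = 20.0%, Flow A 2/5 = 40.0% → Flow A
Search: the one-page checkout 4/10 = 40.0%, Flow A 6/13 = 46.2% → Flow A
Direct: the one-page checkout 4/9 = 44.4%, Flow A 12/22 = 54.5% → Flow A
Social: the one-page checkout 59/96 = 61.5%, Flow A 40/57 = 70.2% → Flow A
Overall: the one-page checkout 68/120 = 56.7%, Flow A 60/97 = 61.9% → Flow A
Flow A wins overall and in every traffic group — no reversal.

No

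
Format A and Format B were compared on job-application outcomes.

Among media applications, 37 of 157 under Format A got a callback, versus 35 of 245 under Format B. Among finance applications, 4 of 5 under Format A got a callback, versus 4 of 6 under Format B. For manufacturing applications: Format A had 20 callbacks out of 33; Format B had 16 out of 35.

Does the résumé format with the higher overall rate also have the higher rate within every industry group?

Media: Format A 37/157 = 23.6%, Format B 35/245 = 14.3% → Format A
Finance: Format A 4/5 = 80.0%, Format B 4/6 = 66.7% → Format A
Manufacturing: Format A 20/33 = 60.6%, Format B 16/35 = 45.7% → Format A
Overall: Format A 61/195 = 31.3%, Format B 55/286 = 19.2% → Format A
Format A wins overall and in every industry group — no reversal.

Yes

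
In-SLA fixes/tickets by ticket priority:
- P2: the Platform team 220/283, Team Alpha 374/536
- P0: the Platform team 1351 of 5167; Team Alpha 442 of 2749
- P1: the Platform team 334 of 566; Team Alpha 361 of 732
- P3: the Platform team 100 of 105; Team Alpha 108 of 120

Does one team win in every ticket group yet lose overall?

No

P2: the Platform team 220/283 = 77.7%, Team Alpha 374/536 = 69.8% → the Platform team
P0: the Platform team 1351/5167 = 26.1%, Team Alpha 442/2749 = 16.1% → the Platform team
P1: the Platform team 334/566 = 59.0%, Team Alpha 361/732 = 49.3% → the Platform team
P3: the Platform team 100/105 = 95.2%, Team Alpha 108/120 = 90.0% → the Platform team
Overall: the Platform team 2005/6121 = 32.8%, Team Alpha 1285/4137 = 31.1% → the Platform team
The Platform team wins overall and in every ticket group — no reversal.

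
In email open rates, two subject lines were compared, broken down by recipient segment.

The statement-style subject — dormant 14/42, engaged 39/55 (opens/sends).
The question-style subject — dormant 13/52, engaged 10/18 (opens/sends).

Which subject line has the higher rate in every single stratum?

the statement-style subject

Dormant: the statement-style subject 14/42 = 33.3%, the question-style subject 13/52 = 25.0% → the statement-style subject
Engaged: the statement-style subject 39/55 = 70.9%, the question-style subject 10/18 = 55.6% → the statement-style subject
The statement-style subject has the higher rate in both groups.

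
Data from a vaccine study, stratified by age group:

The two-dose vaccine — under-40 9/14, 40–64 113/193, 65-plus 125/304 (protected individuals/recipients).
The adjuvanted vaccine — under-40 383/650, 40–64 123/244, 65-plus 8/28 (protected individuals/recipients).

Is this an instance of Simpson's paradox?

Yes

Under-40: the two-dose vaccine 9/14 = 64.3%, the adjuvanted vaccine 383/650 = 58.9% → the two-dose vaccine
40–64: the two-dose vaccine 113/193 = 58.5%, the adjuvanted vaccine 123/244 = 50.4% → the two-dose vaccine
65-plus: the two-dose vaccine 125/304 = 41.1%, the adjuvanted vaccine 8/28 = 28.6% → the two-dose vaccine
Overall: the two-dose vaccine 247/511 = 48.3%, the adjuvanted vaccine 514/922 = 55.7% → the adjuvanted vaccine
The two-dose vaccine wins each age group but the adjuvanted vaccine wins overall — the comparison reverses. The two-dose vaccine's recipients skew toward 65-plus, which has a lower base rate.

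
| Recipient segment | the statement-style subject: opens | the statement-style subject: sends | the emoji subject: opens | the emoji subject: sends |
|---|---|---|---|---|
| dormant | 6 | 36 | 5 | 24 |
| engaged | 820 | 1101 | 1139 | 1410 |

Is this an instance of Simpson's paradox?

No

Dormant: the statement-style subject 6/36 = 16.7%, the emoji subject 5/24 = 20.8% → the emoji subject
Engaged: the statement-style subject 820/1101 = 74.5%, the emoji subject 1139/1410 = 80.8% → the emoji subject
Overall: the statement-style subject 826/1137 = 72.6%, the emoji subject 1144/1434 = 79.8% → the emoji subject
The emoji subject wins overall and in every recipient group — no reversal.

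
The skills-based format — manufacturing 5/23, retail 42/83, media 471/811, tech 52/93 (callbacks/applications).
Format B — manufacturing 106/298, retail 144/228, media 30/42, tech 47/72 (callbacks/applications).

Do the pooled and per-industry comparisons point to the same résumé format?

Manufacturing: the skills-based format 5/23 = 21.7%, Format B 106/298 = 35.6% → Format B
Retail: the skills-based format 42/83 = 50.6%, Format B 144/228 = 63.2% → Format B
Media: the skills-based format 471/811 = 58.1%, Format B 30/42 = 71.4% → Format B
Tech: the skills-based format 52/93 = 55.9%, Format B 47/72 = 65.3% → Format B
Overall: the skills-based format 570/1010 = 56.4%, Format B 327/640 = 51.1% → the skills-based format
Format B wins each industry group but the skills-based format wins overall — the comparison reverses. Format B's applications skew toward manufacturing, which has a lower base rate.

No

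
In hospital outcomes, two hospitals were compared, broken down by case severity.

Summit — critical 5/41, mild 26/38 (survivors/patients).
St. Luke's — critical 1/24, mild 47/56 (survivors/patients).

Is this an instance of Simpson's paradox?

Critical: Summit 5/41 = 12.2%, St. Luke's 1/24 = 4.2% → Summit
Mild: Summit 26/38 = 68.4%, St. Luke's 47/56 = 83.9% → St. Luke's
Overall: Summit 31/79 = 39.2%, St. Luke's 48/80 = 60.0% → St. Luke's
Neither sweeps: Summit wins 1 of 2 groups, St. Luke's wins 1. St. Luke's wins overall but not every group — no Simpson reversal.

No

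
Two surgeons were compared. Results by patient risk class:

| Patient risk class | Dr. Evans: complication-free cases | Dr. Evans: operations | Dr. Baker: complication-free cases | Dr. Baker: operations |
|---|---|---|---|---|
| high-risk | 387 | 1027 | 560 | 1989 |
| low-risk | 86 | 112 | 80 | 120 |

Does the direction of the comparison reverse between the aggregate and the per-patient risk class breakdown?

High-risk: Dr. Evans 387/1027 = 37.7%, Dr. Baker 560/1989 = 28.2% → Dr. Evans
Low-risk: Dr. Evans 86/112 = 76.8%, Dr. Baker 80/120 = 66.7% → Dr. Evans
Overall: Dr. Evans 473/1139 = 41.5%, Dr. Baker 640/2109 = 30.3% → Dr. Evans
Dr. Evans wins overall and in every patient risk group — no reversal.

No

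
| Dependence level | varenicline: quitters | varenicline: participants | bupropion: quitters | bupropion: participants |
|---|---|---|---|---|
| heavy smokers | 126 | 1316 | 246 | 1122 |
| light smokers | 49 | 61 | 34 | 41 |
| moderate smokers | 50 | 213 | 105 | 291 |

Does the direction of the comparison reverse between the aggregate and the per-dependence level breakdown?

Heavy smokers: varenicline 126/1316 = 9.6%, bupropion 246/1122 = 21.9% → bupropion
Light smokers: varenicline 49/61 = 80.3%, bupropion 34/41 = 82.9% → bupropion
Moderate smokers: varenicline 50/213 = 23.5%, bupropion 105/291 = 36.1% → bupropion
Overall: varenicline 225/1590 = 14.2%, bupropion 385/1454 = 26.5% → bupropion
Bupropion wins overall and in every dependence group — no reversal.

No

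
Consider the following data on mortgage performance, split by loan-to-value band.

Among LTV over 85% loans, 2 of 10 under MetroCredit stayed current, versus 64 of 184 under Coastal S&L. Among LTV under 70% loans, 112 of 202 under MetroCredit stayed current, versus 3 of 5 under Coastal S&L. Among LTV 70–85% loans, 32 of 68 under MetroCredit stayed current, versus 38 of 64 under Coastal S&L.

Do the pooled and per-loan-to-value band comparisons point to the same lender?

LTV over 85%: MetroCredit 2/10 = 20.0%, Coastal S&L 64/184 = 34.8% → Coastal S&L
LTV under 70%: MetroCredit 112/202 = 55.4%, Coastal S&L 3/5 = 60.0% → Coastal S&L
LTV 70–85%: MetroCredit 32/68 = 47.1%, Coastal S&L 38/64 = 59.4% → Coastal S&L
Overall: MetroCredit 146/280 = 52.1%, Coastal S&L 105/253 = 41.5% → MetroCredit
Coastal S&L wins each loan-to-value group but MetroCredit wins overall — the comparison reverses. Coastal S&L's loans skew toward LTV over 85%, which has a lower base rate.

No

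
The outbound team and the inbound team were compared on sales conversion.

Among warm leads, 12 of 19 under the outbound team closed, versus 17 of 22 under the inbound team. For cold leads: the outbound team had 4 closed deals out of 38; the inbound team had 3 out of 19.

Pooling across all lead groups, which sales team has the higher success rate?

Warm: the outbound team 12/19 = 63.2%, the inbound team 17/22 = 77.3% → the inbound team
Cold: the outbound team 4/38 = 10.5%, the inbound team 3/19 = 15.8% → the inbound team
Overall: the outbound team 16/57 = 28.1%, the inbound team 20/41 = 48.8% → the inbound team

the inbound team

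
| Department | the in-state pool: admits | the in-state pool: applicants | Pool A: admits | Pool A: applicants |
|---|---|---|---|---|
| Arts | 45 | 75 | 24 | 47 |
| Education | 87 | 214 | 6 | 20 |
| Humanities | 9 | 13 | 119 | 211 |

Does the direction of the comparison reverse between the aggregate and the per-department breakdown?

Yes

Arts: the in-state pool 45/75 = 60.0%, Pool A 24/47 = 51.1% → the in-state pool
Education: the in-state pool 87/214 = 40.7%, Pool A 6/20 = 30.0% → the in-state pool
Humanities: the in-state pool 9/13 = 69.2%, Pool A 119/211 = 56.4% → the in-state pool
Overall: the in-state pool 141/302 = 46.7%, Pool A 149/278 = 53.6% → Pool A
The in-state pool wins each department group but Pool A wins overall — the comparison reverses. The in-state pool's applicants skew toward Education, which has a lower base rate.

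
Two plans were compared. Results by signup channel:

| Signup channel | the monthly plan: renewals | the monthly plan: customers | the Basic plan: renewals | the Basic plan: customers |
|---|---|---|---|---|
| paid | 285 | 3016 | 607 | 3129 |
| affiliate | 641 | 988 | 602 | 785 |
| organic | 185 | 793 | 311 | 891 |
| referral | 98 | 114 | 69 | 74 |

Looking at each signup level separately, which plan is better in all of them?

Paid: the monthly plan 285/3016 = 9.4%, the Basic plan 607/3129 = 19.4% → the Basic plan
Affiliate: the monthly plan 641/988 = 64.9%, the Basic plan 602/785 = 76.7% → the Basic plan
Organic: the monthly plan 185/793 = 23.3%, the Basic plan 311/891 = 34.9% → the Basic plan
Referral: the monthly plan 98/114 = 86.0%, the Basic plan 69/74 = 93.2% → the Basic plan
The Basic plan has the higher rate in all 4 groups.

the Basic plan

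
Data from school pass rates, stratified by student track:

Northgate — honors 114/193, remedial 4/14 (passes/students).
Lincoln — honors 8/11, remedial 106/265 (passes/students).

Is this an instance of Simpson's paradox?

Yes

Honors: Northgate 114/193 = 59.1%, Lincoln 8/11 = 72.7% → Lincoln
Remedial: Northgate 4/14 = 28.6%, Lincoln 106/265 = 40.0% → Lincoln
Overall: Northgate 118/207 = 57.0%, Lincoln 114/276 = 41.3% → Northgate
Lincoln wins each student group but Northgate wins overall — the comparison reverses. Lincoln's students skew toward remedial, which has a lower base rate.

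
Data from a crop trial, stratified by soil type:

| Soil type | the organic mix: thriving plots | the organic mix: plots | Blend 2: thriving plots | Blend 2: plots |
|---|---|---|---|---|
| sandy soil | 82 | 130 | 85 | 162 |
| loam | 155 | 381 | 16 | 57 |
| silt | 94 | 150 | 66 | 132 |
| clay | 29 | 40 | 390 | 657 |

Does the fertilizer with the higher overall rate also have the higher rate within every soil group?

No

Sandy soil: the organic mix 82/130 = 63.1%, Blend 2 85/162 = 52.5% → the organic mix
Loam: the organic mix 155/381 = 40.7%, Blend 2 16/57 = 28.1% → the organic mix
Silt: the organic mix 94/150 = 62.7%, Blend 2 66/132 = 50.0% → the organic mix
Clay: the organic mix 29/40 = 72.5%, Blend 2 390/657 = 59.4% → the organic mix
Overall: the organic mix 360/701 = 51.4%, Blend 2 557/1008 = 55.3% → Blend 2
The organic mix wins each soil group but Blend 2 wins overall — the comparison reverses. The organic mix's plots skew toward loam, which has a lower base rate.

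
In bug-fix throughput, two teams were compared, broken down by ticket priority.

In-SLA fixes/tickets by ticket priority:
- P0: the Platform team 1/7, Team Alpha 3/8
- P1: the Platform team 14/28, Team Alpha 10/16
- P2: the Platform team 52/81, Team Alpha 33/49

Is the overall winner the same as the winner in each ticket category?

Yes

P0: the Platform team 1/7 = 14.3%, Team Alpha 3/8 = 37.5% → Team Alpha
P1: the Platform team 14/28 = 50.0%, Team Alpha 10/16 = 62.5% → Team Alpha
P2: the Platform team 52/81 = 64.2%, Team Alpha 33/49 = 67.3% → Team Alpha
Overall: the Platform team 67/116 = 57.8%, Team Alpha 46/73 = 63.0% → Team Alpha
Team Alpha wins overall and in every ticket group — no reversal.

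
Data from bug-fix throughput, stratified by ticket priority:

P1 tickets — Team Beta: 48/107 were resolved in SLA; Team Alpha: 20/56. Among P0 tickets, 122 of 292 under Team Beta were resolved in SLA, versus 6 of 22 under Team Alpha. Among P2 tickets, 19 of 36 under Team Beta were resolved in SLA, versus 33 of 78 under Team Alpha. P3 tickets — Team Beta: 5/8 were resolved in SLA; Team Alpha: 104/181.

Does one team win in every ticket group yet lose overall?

Yes

P1: Team Beta 48/107 = 44.9%, Team Alpha 20/56 = 35.7% → Team Beta
P0: Team Beta 122/292 = 41.8%, Team Alpha 6/22 = 27.3% → Team Beta
P2: Team Beta 19/36 = 52.8%, Team Alpha 33/78 = 42.3% → Team Beta
P3: Team Beta 5/8 = 62.5%, Team Alpha 104/181 = 57.5% → Team Beta
Overall: Team Beta 194/443 = 43.8%, Team Alpha 163/337 = 48.4% → Team Alpha
Team Beta wins each ticket group but Team Alpha wins overall — the comparison reverses. Team Beta's tickets skew toward P0, which has a lower base rate.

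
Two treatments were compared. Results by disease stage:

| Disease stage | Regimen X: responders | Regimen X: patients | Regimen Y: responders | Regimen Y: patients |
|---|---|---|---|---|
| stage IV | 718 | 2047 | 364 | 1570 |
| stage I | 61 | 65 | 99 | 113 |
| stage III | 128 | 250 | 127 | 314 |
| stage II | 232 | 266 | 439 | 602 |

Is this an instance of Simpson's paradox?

Stage IV: Regimen X 718/2047 = 35.1%, Regimen Y 364/1570 = 23.2% → Regimen X
Stage I: Regimen X 61/65 = 93.8%, Regimen Y 99/113 = 87.6% → Regimen X
Stage III: Regimen X 128/250 = 51.2%, Regimen Y 127/314 = 40.4% → Regimen X
Stage II: Regimen X 232/266 = 87.2%, Regimen Y 439/602 = 72.9% → Regimen X
Overall: Regimen X 1139/2628 = 43.3%, Regimen Y 1029/2599 = 39.6% → Regimen X
Regimen X wins overall and in every disease group — no reversal.

No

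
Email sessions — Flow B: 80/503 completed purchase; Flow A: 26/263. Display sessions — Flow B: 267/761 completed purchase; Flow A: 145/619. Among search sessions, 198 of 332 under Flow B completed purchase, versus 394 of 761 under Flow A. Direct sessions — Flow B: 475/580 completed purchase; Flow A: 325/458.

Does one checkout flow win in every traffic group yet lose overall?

Email: Flow B 80/503 = 15.9%, Flow A 26/263 = 9.9% → Flow B
Display: Flow B 267/761 = 35.1%, Flow A 145/619 = 23.4% → Flow B
Search: Flow B 198/332 = 59.6%, Flow A 394/761 = 51.8% → Flow B
Direct: Flow B 475/580 = 81.9%, Flow A 325/458 = 71.0% → Flow B
Overall: Flow B 1020/2176 = 46.9%, Flow A 890/2101 = 42.4% → Flow B
Flow B wins overall and in every traffic group — no reversal.

No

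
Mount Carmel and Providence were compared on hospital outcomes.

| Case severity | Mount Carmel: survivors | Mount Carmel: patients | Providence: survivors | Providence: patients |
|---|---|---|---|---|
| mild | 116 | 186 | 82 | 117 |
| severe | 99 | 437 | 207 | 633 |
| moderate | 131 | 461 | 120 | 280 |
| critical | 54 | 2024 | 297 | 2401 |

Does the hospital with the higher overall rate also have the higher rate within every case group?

Mild: Mount Carmel 116/186 = 62.4%, Providence 82/117 = 70.1% → Providence
Severe: Mount Carmel 99/437 = 22.7%, Providence 207/633 = 32.7% → Providence
Moderate: Mount Carmel 131/461 = 28.4%, Providence 120/280 = 42.9% → Providence
Critical: Mount Carmel 54/2024 = 2.7%, Providence 297/2401 = 12.4% → Providence
Overall: Mount Carmel 400/3108 = 12.9%, Providence 706/3431 = 20.6% → Providence
Providence wins overall and in every case group — no reversal.

Yes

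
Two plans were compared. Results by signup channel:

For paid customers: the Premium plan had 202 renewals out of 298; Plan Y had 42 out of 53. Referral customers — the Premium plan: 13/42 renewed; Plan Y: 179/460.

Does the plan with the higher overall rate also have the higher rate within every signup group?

No

Paid: the Premium plan 202/298 = 67.8%, Plan Y 42/53 = 79.2% → Plan Y
Referral: the Premium plan 13/42 = 31.0%, Plan Y 179/460 = 38.9% → Plan Y
Overall: the Premium plan 215/340 = 63.2%, Plan Y 221/513 = 43.1% → the Premium plan
Plan Y wins each signup group but the Premium plan wins overall — the comparison reverses. Plan Y's customers skew toward referral, which has a lower base rate.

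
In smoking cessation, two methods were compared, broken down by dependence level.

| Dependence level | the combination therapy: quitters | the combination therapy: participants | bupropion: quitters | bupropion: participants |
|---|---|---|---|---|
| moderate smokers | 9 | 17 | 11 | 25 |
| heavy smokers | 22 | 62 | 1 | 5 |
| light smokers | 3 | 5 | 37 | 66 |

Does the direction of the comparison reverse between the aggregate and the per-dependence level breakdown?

Yes

Moderate smokers: the combination therapy 9/17 = 52.9%, bupropion 11/25 = 44.0% → the combination therapy
Heavy smokers: the combination therapy 22/62 = 35.5%, bupropion 1/5 = 20.0% → the combination therapy
Light smokers: the combination therapy 3/5 = 60.0%, bupropion 37/66 = 56.1% → the combination therapy
Overall: the combination therapy 34/84 = 40.5%, bupropion 49/96 = 51.0% → bupropion
The combination therapy wins each dependence group but bupropion wins overall — the comparison reverses. The combination therapy's participants skew toward heavy smokers, which has a lower base rate.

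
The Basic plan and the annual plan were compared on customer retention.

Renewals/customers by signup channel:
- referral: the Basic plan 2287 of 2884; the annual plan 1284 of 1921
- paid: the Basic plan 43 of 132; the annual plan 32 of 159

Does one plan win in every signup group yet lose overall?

No

Referral: the Basic plan 2287/2884 = 79.3%, the annual plan 1284/1921 = 66.8% → the Basic plan
Paid: the Basic plan 43/132 = 32.6%, the annual plan 32/159 = 20.1% → the Basic plan
Overall: the Basic plan 2330/3016 = 77.3%, the annual plan 1316/2080 = 63.3% → the Basic plan
The Basic plan wins overall and in every signup group — no reversal.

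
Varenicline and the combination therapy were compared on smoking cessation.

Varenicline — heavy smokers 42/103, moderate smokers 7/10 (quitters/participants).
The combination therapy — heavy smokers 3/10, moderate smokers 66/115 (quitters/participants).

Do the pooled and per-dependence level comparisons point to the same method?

No

Heavy smokers: varenicline 42/103 = 40.8%, the combination therapy 3/10 = 30.0% → varenicline
Moderate smokers: varenicline 7/10 = 70.0%, the combination therapy 66/115 = 57.4% → varenicline
Overall: varenicline 49/113 = 43.4%, the combination therapy 69/125 = 55.2% → the combination therapy
Varenicline wins each dependence group but the combination therapy wins overall — the comparison reverses. Varenicline's participants skew toward heavy smokers, which has a lower base rate.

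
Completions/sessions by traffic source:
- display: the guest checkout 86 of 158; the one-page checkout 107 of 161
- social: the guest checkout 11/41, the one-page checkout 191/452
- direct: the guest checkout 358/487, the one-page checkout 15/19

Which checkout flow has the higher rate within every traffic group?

Display: the guest checkout 86/158 = 54.4%, the one-page checkout 107/161 = 66.5% → the one-page checkout
Social: the guest checkout 11/41 = 26.8%, the one-page checkout 191/452 = 42.3% → the one-page checkout
Direct: the guest checkout 358/487 = 73.5%, the one-page checkout 15/19 = 78.9% → the one-page checkout
The one-page checkout has the higher rate in all 3 groups.

the one-page checkout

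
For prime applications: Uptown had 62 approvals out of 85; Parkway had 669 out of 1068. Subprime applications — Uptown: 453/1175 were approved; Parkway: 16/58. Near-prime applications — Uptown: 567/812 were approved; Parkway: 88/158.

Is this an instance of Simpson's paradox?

Prime: Uptown 62/85 = 72.9%, Parkway 669/1068 = 62.6% → Uptown
Subprime: Uptown 453/1175 = 38.6%, Parkway 16/58 = 27.6% → Uptown
Near-prime: Uptown 567/812 = 69.8%, Parkway 88/158 = 55.7% → Uptown
Overall: Uptown 1082/2072 = 52.2%, Parkway 773/1284 = 60.2% → Parkway
Uptown wins each credit group but Parkway wins overall — the comparison reverses. Uptown's applications skew toward subprime, which has a lower base rate.

Yes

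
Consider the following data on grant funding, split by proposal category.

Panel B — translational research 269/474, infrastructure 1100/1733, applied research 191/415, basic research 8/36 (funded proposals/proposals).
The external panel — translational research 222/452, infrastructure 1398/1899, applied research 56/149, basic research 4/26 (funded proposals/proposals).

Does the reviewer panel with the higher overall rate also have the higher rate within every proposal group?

Translational research: Panel B 269/474 = 56.8%, the external panel 222/452 = 49.1% → Panel B
Infrastructure: Panel B 1100/1733 = 63.5%, the external panel 1398/1899 = 73.6% → the external panel
Applied research: Panel B 191/415 = 46.0%, the external panel 56/149 = 37.6% → Panel B
Basic research: Panel B 8/36 = 22.2%, the external panel 4/26 = 15.4% → Panel B
Overall: Panel B 1568/2658 = 59.0%, the external panel 1680/2526 = 66.5% → the external panel
Neither sweeps: Panel B wins 3 of 4 groups, the external panel wins 1. The external panel wins overall but not every group — no Simpson reversal.

No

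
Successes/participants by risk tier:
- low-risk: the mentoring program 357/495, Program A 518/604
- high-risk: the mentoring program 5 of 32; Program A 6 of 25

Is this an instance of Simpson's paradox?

No

Low-risk: the mentoring program 357/495 = 72.1%, Program A 518/604 = 85.8% → Program A
High-risk: the mentoring program 5/32 = 15.6%, Program A 6/25 = 24.0% → Program A
Overall: the mentoring program 362/527 = 68.7%, Program A 524/629 = 83.3% → Program A
Program A wins overall and in every risk group — no reversal.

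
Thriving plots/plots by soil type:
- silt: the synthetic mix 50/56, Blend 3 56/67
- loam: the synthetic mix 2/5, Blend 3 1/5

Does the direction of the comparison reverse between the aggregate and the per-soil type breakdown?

Silt: the synthetic mix 50/56 = 89.3%, Blend 3 56/67 = 83.6% → the synthetic mix
Loam: the synthetic mix 2/5 = 40.0%, Blend 3 1/5 = 20.0% → the synthetic mix
Overall: the synthetic mix 52/61 = 85.2%, Blend 3 57/72 = 79.2% → the synthetic mix
The synthetic mix wins overall and in every soil group — no reversal.

No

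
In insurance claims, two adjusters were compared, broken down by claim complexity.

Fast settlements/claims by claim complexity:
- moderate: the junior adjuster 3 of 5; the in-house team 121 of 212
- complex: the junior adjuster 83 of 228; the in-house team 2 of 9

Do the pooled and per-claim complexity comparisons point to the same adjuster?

Moderate: the junior adjuster 3/5 = 60.0%, the in-house team 121/212 = 57.1% → the junior adjuster
Complex: the junior adjuster 83/228 = 36.4%, the in-house team 2/9 = 22.2% → the junior adjuster
Overall: the junior adjuster 86/233 = 36.9%, the in-house team 123/221 = 55.7% → the in-house team
The junior adjuster wins each claim group but the in-house team wins overall — the comparison reverses. The junior adjuster's claims skew toward complex, which has a lower base rate.

No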